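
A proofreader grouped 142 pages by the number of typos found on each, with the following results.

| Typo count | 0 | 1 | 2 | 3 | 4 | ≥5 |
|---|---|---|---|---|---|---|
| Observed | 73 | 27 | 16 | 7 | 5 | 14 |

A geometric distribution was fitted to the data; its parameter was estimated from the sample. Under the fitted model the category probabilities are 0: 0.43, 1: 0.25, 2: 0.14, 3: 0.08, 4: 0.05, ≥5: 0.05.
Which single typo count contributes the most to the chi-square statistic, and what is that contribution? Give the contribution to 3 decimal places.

Expected counts E_i = n·p_i: 142×0.43 = 61.06, 142×0.25 = 35.5, 142×0.14 = 19.88, 142×0.08 = 11.36, 142×0.05 = 7.1, 142×0.05 = 7.1.
χ² = (73−61.06)²/61.06 + (27−35.5)²/35.5 + (16−19.88)²/19.88 + (7−11.36)²/11.36 + (5−7.1)²/7.1 + (14−7.1)²/7.1
   = 2.3348 + 2.0352 + 0.7573 + 1.6734 + 0.6211 + 6.7056
The largest term is for ≥5: 6.706.

≥5, 6.706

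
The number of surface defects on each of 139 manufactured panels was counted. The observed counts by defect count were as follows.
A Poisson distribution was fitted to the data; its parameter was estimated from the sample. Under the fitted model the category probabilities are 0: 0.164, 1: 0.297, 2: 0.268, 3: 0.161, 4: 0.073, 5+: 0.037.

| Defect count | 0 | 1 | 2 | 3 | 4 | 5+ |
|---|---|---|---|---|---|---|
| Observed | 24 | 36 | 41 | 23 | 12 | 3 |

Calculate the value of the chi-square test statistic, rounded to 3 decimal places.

2.365

Expected counts E_i = n·p_i: 139×0.164 = 22.796, 139×0.297 = 41.283, 139×0.268 = 37.252, 139×0.161 = 22.379, 139×0.073 = 10.147, 139×0.037 = 5.143.
χ² = (24−22.796)²/22.796 + (36−41.283)²/41.283 + (41−37.252)²/37.252 + (23−22.379)²/22.379 + (12−10.147)²/10.147 + (3−5.143)²/5.143
   = 0.0636 + 0.6761 + 0.3771 + 0.0172 + 0.3384 + 0.8930
Sum = 2.365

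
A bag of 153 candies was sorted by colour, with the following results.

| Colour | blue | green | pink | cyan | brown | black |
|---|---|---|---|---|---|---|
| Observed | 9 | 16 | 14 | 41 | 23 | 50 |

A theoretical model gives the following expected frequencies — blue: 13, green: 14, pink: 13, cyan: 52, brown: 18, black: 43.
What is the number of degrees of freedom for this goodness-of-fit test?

5

There are k = 6 categories and no parameters were estimated from the data, so df = 6 − 1 = 5.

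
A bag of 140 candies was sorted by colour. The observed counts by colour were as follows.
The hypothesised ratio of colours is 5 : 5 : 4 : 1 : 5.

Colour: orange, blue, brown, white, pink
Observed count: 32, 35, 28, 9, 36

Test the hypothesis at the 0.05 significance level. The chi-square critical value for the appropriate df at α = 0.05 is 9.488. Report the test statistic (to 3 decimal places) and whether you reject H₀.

Ratio total = 20. Expected counts: 140×5/20 = 35, 140×5/20 = 35, 140×4/20 = 28, 140×1/20 = 7, 140×5/20 = 35.
orange: (32 − 35)²/35 = 9/35 = 0.2571
blue: (35 − 35)²/35 = 0/35 = 0.0000
brown: (28 − 28)²/28 = 0/28 = 0.0000
white: (9 − 7)²/7 = 4/7 = 0.5714
pink: (36 − 35)²/35 = 1/35 = 0.0286
Sum = 0.857
df = 4. Since 0.857 < 9.488, we do not reject H₀.

0.857; do not reject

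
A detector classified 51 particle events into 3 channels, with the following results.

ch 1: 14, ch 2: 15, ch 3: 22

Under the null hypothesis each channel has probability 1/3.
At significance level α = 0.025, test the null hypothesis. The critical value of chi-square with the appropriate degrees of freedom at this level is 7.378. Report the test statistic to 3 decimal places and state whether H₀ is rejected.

Expected count for each of the 3 categories: 51/3 = 17.
χ² = (14−17)²/17 + (15−17)²/17 + (22−17)²/17
   = 0.5294 + 0.2353 + 1.4706
Sum = 2.235
df = 2. Since 2.235 < 7.378, we do not reject H₀.

2.235; do not reject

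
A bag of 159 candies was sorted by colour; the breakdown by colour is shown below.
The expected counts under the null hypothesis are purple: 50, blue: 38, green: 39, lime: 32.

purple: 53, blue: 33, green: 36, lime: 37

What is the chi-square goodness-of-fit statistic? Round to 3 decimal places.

purple: (53 − 50)²/50 = 9/50 = 0.1800
blue: (33 − 38)²/38 = 25/38 = 0.6579
green: (36 − 39)²/39 = 9/39 = 0.2308
lime: (37 − 32)²/32 = 25/32 = 0.7813
Sum = 1.850

1.850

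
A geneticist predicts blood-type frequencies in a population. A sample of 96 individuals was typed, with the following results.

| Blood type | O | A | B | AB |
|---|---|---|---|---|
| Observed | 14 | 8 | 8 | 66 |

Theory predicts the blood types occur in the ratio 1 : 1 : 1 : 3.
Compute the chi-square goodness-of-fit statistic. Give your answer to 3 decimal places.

Ratio total = 6. Expected counts: 96×1/6 = 16, 96×1/6 = 16, 96×1/6 = 16, 96×3/6 = 48.
cat         O        E   (O−E)²/E
O          14       16     0.2500
A           8       16     4.0000
B           8       16     4.0000
AB         66       48     6.7500
Sum = 15.000

15.000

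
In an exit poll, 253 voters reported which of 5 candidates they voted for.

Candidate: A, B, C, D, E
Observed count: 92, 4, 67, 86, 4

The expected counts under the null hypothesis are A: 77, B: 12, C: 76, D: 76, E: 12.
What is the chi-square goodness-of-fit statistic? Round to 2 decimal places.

A: (92 − 77)²/77 = 225/77 = 2.922
B: (4 − 12)²/12 = 64/12 = 5.333
C: (67 − 76)²/76 = 81/76 = 1.066
D: (86 − 76)²/76 = 100/76 = 1.316
E: (4 − 12)²/12 = 64/12 = 5.333
Sum = 15.97

15.97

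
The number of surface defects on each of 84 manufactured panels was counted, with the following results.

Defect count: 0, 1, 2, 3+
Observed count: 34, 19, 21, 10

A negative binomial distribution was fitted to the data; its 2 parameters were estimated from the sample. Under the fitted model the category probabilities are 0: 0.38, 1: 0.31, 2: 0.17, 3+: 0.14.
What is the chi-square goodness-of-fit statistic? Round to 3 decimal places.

Expected counts E_i = n·p_i: 84×0.38 = 31.92, 84×0.31 = 26.04, 84×0.17 = 14.28, 84×0.14 = 11.76.
0: (34 − 31.92)²/31.92 = 4.3264/31.92 = 0.1355
1: (19 − 26.04)²/26.04 = 49.5616/26.04 = 1.9033
2: (21 − 14.28)²/14.28 = 45.1584/14.28 = 3.1624
3+: (10 − 11.76)²/11.76 = 3.0976/11.76 = 0.2634
Sum = 5.465

5.465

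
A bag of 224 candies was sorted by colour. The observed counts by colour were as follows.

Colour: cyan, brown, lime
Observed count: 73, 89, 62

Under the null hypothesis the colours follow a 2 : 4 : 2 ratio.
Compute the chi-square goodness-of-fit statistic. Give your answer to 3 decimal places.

Ratio total = 8. Expected counts: 224×2/8 = 56, 224×4/8 = 112, 224×2/8 = 56.
cat         O        E   (O−E)²/E
cyan       73       56     5.1607
brown      89      112     4.7232
lime       62       56     0.6429
Sum = 10.527

10.527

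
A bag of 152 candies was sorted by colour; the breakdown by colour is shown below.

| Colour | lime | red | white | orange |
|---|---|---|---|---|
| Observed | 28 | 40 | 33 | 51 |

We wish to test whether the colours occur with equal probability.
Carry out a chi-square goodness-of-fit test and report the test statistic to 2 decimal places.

Expected count for each of the 4 categories: 152/4 = 38.
cat         O        E   (O−E)²/E
lime       28       38      2.632
red        40       38      0.105
white      33       38      0.658
orange     51       38      4.447
Sum = 7.84

7.84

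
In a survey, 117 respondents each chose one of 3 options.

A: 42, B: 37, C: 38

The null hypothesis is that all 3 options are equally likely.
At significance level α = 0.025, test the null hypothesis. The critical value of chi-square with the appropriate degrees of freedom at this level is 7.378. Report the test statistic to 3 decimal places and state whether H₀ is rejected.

Under H₀ each category has probability 1/3, so each expected count is 117/3 = 39.
A: (42 − 39)²/39 = 9/39 = 0.2308
B: (37 − 39)²/39 = 4/39 = 0.1026
C: (38 − 39)²/39 = 1/39 = 0.0256
Sum = 0.359
df = 2. Since 0.359 < 7.378, we do not reject H₀.

0.359; do not reject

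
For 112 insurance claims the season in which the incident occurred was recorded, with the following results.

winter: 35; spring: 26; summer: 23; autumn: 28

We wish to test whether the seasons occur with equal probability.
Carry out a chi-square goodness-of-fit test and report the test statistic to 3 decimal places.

Under H₀ each category has probability 1/4, so each expected count is 112/4 = 28.
χ² = (35−28)²/28 + (26−28)²/28 + (23−28)²/28 + (28−28)²/28
   = 1.7500 + 0.1429 + 0.8929 + 0.0000
Sum = 2.786

2.786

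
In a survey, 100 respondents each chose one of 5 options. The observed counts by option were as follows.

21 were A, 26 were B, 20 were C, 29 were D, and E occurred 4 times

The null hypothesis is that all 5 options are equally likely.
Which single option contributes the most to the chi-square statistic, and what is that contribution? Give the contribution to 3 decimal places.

Expected count for each of the 5 categories: 100/5 = 20.
A: (21 − 20)²/20 = 1/20 = 0.0500
B: (26 − 20)²/20 = 36/20 = 1.8000
C: (20 − 20)²/20 = 0/20 = 0.0000
D: (29 − 20)²/20 = 81/20 = 4.0500
E: (4 − 20)²/20 = 256/20 = 12.8000
The largest term is for E: 12.800.

E, 12.800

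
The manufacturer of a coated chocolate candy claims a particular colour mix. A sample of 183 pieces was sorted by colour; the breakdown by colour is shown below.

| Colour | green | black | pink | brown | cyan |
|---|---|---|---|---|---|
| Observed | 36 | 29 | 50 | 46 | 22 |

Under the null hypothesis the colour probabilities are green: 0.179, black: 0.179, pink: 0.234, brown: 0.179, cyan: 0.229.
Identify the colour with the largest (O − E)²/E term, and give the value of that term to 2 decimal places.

Expected counts E_i = n·p_i: 183×0.179 = 32.757, 183×0.179 = 32.757, 183×0.234 = 42.822, 183×0.179 = 32.757, 183×0.229 = 41.907.
cat         O        E   (O−E)²/E
green      36   32.757      0.321
black      29   32.757      0.431
pink       50   42.822      1.203
brown      46   32.757      5.354
cyan       22   41.907      9.456
The largest term is for cyan: 9.46.

cyan, 9.46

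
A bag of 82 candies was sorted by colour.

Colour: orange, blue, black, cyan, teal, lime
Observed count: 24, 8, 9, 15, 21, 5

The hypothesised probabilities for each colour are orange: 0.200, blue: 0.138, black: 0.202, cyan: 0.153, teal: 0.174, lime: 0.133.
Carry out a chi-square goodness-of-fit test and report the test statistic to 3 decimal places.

Expected counts E_i = n·p_i: 82×0.200 = 16.4, 82×0.138 = 11.316, 82×0.202 = 16.564, 82×0.153 = 12.546, 82×0.174 = 14.268, 82×0.133 = 10.906.
χ² = (24−16.4)²/16.4 + (8−11.316)²/11.316 + (9−16.564)²/16.564 + (15−12.546)²/12.546 + (21−14.268)²/14.268 + (5−10.906)²/10.906
   = 3.5220 + 0.9717 + 3.4541 + 0.4800 + 3.1763 + 3.1983
Sum = 14.802

14.802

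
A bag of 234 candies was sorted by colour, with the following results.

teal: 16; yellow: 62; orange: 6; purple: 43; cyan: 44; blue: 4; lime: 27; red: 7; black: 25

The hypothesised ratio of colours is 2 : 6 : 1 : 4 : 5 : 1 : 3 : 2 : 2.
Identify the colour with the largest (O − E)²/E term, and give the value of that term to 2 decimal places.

red, 6.72

Ratio total = 26. Expected counts: 234×2/26 = 18, 234×6/26 = 54, 234×1/26 = 9, 234×4/26 = 36, 234×5/26 = 45, 234×1/26 = 9, 234×3/26 = 27, 234×2/26 = 18, 234×2/26 = 18.
χ² = (16−18)²/18 + (62−54)²/54 + (6−9)²/9 + (43−36)²/36 + (44−45)²/45 + (4−9)²/9 + (27−27)²/27 + (7−18)²/18 + (25−18)²/18
   = 0.222 + 1.185 + 1.000 + 1.361 + 0.022 + 2.778 + 0.000 + 6.722 + 2.722
The largest term is for red: 6.72.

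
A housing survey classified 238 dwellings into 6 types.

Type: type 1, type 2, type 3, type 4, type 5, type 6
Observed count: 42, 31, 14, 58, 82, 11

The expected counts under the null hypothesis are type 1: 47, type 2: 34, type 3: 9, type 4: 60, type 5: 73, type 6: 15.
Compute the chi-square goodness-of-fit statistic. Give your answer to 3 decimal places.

type 1: (42 − 47)²/47 = 25/47 = 0.5319
type 2: (31 − 34)²/34 = 9/34 = 0.2647
type 3: (14 − 9)²/9 = 25/9 = 2.7778
type 4: (58 − 60)²/60 = 4/60 = 0.0667
type 5: (82 − 73)²/73 = 81/73 = 1.1096
type 6: (11 − 15)²/15 = 16/15 = 1.0667
Sum = 5.817

5.817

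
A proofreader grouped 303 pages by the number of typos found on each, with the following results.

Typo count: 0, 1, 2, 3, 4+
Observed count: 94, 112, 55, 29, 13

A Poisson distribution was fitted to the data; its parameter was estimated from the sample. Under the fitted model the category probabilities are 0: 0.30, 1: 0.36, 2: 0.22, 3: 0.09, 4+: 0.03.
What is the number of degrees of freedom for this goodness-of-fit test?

There are k = 5 categories and 1 parameter estimated from the data, so df = 5 − 1 − 1 = 3.

3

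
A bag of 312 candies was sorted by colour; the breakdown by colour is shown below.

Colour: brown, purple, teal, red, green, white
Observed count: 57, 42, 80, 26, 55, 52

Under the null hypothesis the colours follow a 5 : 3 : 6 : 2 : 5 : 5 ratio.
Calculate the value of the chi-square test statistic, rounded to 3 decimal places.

3.689

Ratio total = 26. Expected counts: 312×5/26 = 60, 312×3/26 = 36, 312×6/26 = 72, 312×2/26 = 24, 312×5/26 = 60, 312×5/26 = 60.
brown: (57 − 60)²/60 = 9/60 = 0.1500
purple: (42 − 36)²/36 = 36/36 = 1.0000
teal: (80 − 72)²/72 = 64/72 = 0.8889
red: (26 − 24)²/24 = 4/24 = 0.1667
green: (55 − 60)²/60 = 25/60 = 0.4167
white: (52 − 60)²/60 = 64/60 = 1.0667
Sum = 3.689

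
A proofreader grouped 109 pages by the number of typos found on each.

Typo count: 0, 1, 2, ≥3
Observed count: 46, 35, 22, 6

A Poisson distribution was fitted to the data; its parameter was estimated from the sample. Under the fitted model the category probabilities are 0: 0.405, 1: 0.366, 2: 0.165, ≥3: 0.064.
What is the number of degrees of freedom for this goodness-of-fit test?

2

There are k = 4 categories and 1 parameter estimated from the data, so df = 4 − 1 − 1 = 2.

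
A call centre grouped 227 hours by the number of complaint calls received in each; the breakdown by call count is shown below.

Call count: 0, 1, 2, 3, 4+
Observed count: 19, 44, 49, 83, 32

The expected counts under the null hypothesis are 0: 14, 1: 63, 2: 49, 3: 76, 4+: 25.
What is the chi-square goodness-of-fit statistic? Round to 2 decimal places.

10.12

χ² = (19−14)²/14 + (44−63)²/63 + (49−49)²/49 + (83−76)²/76 + (32−25)²/25
   = 1.786 + 5.730 + 0.000 + 0.645 + 1.960
Sum = 10.12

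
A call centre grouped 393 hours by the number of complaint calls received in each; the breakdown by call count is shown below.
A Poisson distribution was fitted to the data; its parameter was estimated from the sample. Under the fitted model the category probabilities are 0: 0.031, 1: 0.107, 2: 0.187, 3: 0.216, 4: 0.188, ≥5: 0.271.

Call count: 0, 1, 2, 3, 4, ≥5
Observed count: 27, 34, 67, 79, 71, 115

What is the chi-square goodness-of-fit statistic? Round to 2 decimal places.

21.33

Expected counts E_i = n·p_i: 393×0.031 = 12.183, 393×0.107 = 42.051, 393×0.187 = 73.491, 393×0.216 = 84.888, 393×0.188 = 73.884, 393×0.271 = 106.503.
0: (27 − 12.183)²/12.183 = 219.543489/12.183 = 18.020
1: (34 − 42.051)²/42.051 = 64.818601/42.051 = 1.541
2: (67 − 73.491)²/73.491 = 42.133081/73.491 = 0.573
3: (79 − 84.888)²/84.888 = 34.668544/84.888 = 0.408
4: (71 − 73.884)²/73.884 = 8.317456/73.884 = 0.113
≥5: (115 − 106.503)²/106.503 = 72.199009/106.503 = 0.678
Sum = 21.33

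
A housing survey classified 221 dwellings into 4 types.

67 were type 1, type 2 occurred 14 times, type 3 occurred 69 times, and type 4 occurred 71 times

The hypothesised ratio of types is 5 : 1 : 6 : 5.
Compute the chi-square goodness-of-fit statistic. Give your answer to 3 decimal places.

Ratio total = 17. Expected counts: 221×5/17 = 65, 221×1/17 = 13, 221×6/17 = 78, 221×5/17 = 65.
χ² = (67−65)²/65 + (14−13)²/13 + (69−78)²/78 + (71−65)²/65
   = 0.0615 + 0.0769 + 1.0385 + 0.5538
Sum = 1.731

1.731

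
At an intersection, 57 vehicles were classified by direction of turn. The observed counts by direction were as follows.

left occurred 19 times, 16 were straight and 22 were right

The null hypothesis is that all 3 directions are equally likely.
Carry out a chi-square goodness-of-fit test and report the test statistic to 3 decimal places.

0.947

Under H₀ each category has probability 1/3, so each expected count is 57/3 = 19.
left: (19 − 19)²/19 = 0/19 = 0.0000
straight: (16 − 19)²/19 = 9/19 = 0.4737
right: (22 − 19)²/19 = 9/19 = 0.4737
Sum = 0.947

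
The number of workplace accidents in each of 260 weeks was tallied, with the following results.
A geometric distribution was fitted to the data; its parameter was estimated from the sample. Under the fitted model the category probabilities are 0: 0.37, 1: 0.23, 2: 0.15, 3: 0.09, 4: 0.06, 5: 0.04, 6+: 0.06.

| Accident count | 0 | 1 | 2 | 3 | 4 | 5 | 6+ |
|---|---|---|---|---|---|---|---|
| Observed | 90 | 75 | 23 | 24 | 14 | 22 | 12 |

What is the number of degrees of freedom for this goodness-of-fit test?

5

There are k = 7 categories and 1 parameter estimated from the data, so df = 7 − 1 − 1 = 5.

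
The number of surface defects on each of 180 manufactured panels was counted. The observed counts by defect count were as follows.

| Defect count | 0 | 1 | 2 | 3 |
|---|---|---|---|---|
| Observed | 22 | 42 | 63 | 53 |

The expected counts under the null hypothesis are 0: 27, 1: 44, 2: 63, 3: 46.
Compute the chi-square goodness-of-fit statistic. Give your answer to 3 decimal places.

0: (22 − 27)²/27 = 25/27 = 0.9259
1: (42 − 44)²/44 = 4/44 = 0.0909
2: (63 − 63)²/63 = 0/63 = 0.0000
3: (53 − 46)²/46 = 49/46 = 1.0652
Sum = 2.082

2.082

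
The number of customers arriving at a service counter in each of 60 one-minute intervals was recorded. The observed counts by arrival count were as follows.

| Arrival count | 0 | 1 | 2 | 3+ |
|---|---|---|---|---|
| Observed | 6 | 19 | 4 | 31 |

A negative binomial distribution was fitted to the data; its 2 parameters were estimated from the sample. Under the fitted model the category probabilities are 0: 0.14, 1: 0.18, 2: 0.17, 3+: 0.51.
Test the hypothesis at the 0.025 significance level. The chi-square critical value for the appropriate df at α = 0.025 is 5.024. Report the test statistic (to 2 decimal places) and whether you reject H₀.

10.69; reject

Expected counts E_i = n·p_i: 60×0.14 = 8.4, 60×0.18 = 10.8, 60×0.17 = 10.2, 60×0.51 = 30.6.
χ² = (6−8.4)²/8.4 + (19−10.8)²/10.8 + (4−10.2)²/10.2 + (31−30.6)²/30.6
   = 0.686 + 6.226 + 3.769 + 0.005
Sum = 10.69
df = 1. Since 10.69 > 5.024, we reject H₀.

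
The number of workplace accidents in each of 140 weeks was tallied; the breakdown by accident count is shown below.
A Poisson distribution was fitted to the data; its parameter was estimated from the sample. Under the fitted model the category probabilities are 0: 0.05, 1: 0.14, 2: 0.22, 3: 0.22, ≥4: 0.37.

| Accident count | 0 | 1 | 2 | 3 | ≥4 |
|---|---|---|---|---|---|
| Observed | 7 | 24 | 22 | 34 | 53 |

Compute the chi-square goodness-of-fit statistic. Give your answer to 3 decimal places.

3.862

Expected counts E_i = n·p_i: 140×0.05 = 7, 140×0.14 = 19.6, 140×0.22 = 30.8, 140×0.22 = 30.8, 140×0.37 = 51.8.
χ² = (7−7)²/7 + (24−19.6)²/19.6 + (22−30.8)²/30.8 + (34−30.8)²/30.8 + (53−51.8)²/51.8
   = 0.0000 + 0.9878 + 2.5143 + 0.3325 + 0.0278
Sum = 3.862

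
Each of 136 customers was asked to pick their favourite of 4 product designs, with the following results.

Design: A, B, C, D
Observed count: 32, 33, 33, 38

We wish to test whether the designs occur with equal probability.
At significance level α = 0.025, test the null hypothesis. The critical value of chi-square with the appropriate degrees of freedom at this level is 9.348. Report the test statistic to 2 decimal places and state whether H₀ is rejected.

Expected count for each of the 4 categories: 136/4 = 34.
A: (32 − 34)²/34 = 4/34 = 0.118
B: (33 − 34)²/34 = 1/34 = 0.029
C: (33 − 34)²/34 = 1/34 = 0.029
D: (38 − 34)²/34 = 16/34 = 0.471
Sum = 0.65
df = 3. Since 0.65 < 9.348, we do not reject H₀.

0.65; do not reject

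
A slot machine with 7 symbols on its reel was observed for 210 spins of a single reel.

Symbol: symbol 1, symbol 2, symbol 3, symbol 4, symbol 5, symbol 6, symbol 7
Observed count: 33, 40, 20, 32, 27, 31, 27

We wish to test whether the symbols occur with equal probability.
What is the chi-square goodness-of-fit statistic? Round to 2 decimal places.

7.73

Under H₀ each category has probability 1/7, so each expected count is 210/7 = 30.
cat           O        E   (O−E)²/E
symbol 1     33       30      0.300
symbol 2     40       30      3.333
symbol 3     20       30      3.333
symbol 4     32       30      0.133
symbol 5     27       30      0.300
symbol 6     31       30      0.033
symbol 7     27       30      0.300
Sum = 7.73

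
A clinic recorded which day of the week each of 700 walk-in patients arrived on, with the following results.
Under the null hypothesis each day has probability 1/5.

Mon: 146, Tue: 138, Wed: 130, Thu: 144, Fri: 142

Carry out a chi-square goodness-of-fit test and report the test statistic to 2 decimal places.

1.14

Expected count for each of the 5 categories: 700/5 = 140.
Mon: (146 − 140)²/140 = 36/140 = 0.257
Tue: (138 − 140)²/140 = 4/140 = 0.029
Wed: (130 − 140)²/140 = 100/140 = 0.714
Thu: (144 − 140)²/140 = 16/140 = 0.114
Fri: (142 − 140)²/140 = 4/140 = 0.029
Sum = 1.14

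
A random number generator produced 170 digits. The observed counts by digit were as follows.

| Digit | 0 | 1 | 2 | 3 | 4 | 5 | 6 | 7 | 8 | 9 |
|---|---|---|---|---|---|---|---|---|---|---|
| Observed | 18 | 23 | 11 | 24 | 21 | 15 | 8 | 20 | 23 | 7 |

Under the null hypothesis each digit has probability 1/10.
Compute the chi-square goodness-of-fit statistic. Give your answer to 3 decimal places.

21.647

Expected count for each of the 10 categories: 170/10 = 17.
0: (18 − 17)²/17 = 1/17 = 0.0588
1: (23 − 17)²/17 = 36/17 = 2.1176
2: (11 − 17)²/17 = 36/17 = 2.1176
3: (24 − 17)²/17 = 49/17 = 2.8824
4: (21 − 17)²/17 = 16/17 = 0.9412
5: (15 − 17)²/17 = 4/17 = 0.2353
6: (8 − 17)²/17 = 81/17 = 4.7647
7: (20 − 17)²/17 = 9/17 = 0.5294
8: (23 − 17)²/17 = 36/17 = 2.1176
9: (7 − 17)²/17 = 100/17 = 5.8824
Sum = 21.647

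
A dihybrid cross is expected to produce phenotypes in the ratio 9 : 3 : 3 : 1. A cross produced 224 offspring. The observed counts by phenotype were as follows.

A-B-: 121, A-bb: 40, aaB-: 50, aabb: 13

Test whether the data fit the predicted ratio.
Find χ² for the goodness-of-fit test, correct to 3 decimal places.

Ratio total = 16. Expected counts: 224×9/16 = 126, 224×3/16 = 42, 224×3/16 = 42, 224×1/16 = 14.
A-B-: (121 − 126)²/126 = 25/126 = 0.1984
A-bb: (40 − 42)²/42 = 4/42 = 0.0952
aaB-: (50 − 42)²/42 = 64/42 = 1.5238
aabb: (13 − 14)²/14 = 1/14 = 0.0714
Sum = 1.889

1.889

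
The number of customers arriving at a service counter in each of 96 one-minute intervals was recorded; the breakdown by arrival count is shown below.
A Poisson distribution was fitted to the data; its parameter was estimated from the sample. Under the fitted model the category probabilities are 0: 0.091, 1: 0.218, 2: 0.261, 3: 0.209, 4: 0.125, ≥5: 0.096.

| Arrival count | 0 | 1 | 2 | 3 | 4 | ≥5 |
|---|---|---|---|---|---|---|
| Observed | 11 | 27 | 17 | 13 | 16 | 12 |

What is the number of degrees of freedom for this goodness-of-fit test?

4

There are k = 6 categories and 1 parameter estimated from the data, so df = 6 − 1 − 1 = 4.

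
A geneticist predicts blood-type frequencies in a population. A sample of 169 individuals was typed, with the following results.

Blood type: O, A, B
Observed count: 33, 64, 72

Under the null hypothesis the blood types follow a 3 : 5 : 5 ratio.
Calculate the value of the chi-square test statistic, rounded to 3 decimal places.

Ratio total = 13. Expected counts: 169×3/13 = 39, 169×5/13 = 65, 169×5/13 = 65.
cat         O        E   (O−E)²/E
O          33       39     0.9231
A          64       65     0.0154
B          72       65     0.7538
Sum = 1.692

1.692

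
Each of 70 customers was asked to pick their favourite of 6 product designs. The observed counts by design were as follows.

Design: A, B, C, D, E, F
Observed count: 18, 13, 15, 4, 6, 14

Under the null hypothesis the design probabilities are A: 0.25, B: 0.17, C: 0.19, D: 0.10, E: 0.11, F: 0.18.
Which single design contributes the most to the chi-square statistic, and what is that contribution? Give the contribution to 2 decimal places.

D, 1.29

Expected counts E_i = n·p_i: 70×0.25 = 17.5, 70×0.17 = 11.9, 70×0.19 = 13.3, 70×0.10 = 7, 70×0.11 = 7.7, 70×0.18 = 12.6.
A: (18 − 17.5)²/17.5 = 0.25/17.5 = 0.014
B: (13 − 11.9)²/11.9 = 1.21/11.9 = 0.102
C: (15 − 13.3)²/13.3 = 2.89/13.3 = 0.217
D: (4 − 7)²/7 = 9/7 = 1.286
E: (6 − 7.7)²/7.7 = 2.89/7.7 = 0.375
F: (14 − 12.6)²/12.6 = 1.96/12.6 = 0.156
The largest term is for D: 1.29.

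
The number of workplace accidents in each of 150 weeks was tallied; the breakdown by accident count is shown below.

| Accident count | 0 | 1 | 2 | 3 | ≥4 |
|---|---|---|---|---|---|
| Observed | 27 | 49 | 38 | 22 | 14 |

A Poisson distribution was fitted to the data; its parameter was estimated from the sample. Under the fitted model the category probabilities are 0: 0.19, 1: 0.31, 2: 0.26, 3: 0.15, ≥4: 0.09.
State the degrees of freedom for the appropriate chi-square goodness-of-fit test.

3

There are k = 5 categories and 1 parameter estimated from the data, so df = 5 − 1 − 1 = 3.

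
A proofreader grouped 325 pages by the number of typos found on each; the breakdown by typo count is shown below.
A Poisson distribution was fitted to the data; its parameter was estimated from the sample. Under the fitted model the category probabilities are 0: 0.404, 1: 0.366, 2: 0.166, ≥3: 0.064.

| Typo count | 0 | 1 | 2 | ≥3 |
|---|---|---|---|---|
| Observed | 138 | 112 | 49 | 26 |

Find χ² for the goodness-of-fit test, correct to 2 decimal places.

2.50

Expected counts E_i = n·p_i: 325×0.404 = 131.3, 325×0.366 = 118.95, 325×0.166 = 53.95, 325×0.064 = 20.8.
0: (138 − 131.3)²/131.3 = 44.89/131.3 = 0.342
1: (112 − 118.95)²/118.95 = 48.3025/118.95 = 0.406
2: (49 − 53.95)²/53.95 = 24.5025/53.95 = 0.454
≥3: (26 − 20.8)²/20.8 = 27.04/20.8 = 1.300
Sum = 2.50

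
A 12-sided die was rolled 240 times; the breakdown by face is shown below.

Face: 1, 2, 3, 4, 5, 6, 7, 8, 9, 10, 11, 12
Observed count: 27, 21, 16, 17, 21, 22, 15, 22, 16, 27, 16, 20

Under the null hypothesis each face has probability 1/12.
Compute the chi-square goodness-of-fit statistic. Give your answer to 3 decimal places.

Under H₀ each category has probability 1/12, so each expected count is 240/12 = 20.
1: (27 − 20)²/20 = 49/20 = 2.4500
2: (21 − 20)²/20 = 1/20 = 0.0500
3: (16 − 20)²/20 = 16/20 = 0.8000
4: (17 − 20)²/20 = 9/20 = 0.4500
5: (21 − 20)²/20 = 1/20 = 0.0500
6: (22 − 20)²/20 = 4/20 = 0.2000
7: (15 − 20)²/20 = 25/20 = 1.2500
8: (22 − 20)²/20 = 4/20 = 0.2000
9: (16 − 20)²/20 = 16/20 = 0.8000
10: (27 − 20)²/20 = 49/20 = 2.4500
11: (16 − 20)²/20 = 16/20 = 0.8000
12: (20 − 20)²/20 = 0/20 = 0.0000
Sum = 9.500

9.500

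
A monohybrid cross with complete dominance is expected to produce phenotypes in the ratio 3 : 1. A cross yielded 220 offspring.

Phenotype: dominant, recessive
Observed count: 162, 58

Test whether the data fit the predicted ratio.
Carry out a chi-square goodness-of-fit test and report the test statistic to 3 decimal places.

Ratio total = 4. Expected counts: 220×3/4 = 165, 220×1/4 = 55.
dominant: (162 − 165)²/165 = 9/165 = 0.0545
recessive: (58 − 55)²/55 = 9/55 = 0.1636
Sum = 0.218

0.218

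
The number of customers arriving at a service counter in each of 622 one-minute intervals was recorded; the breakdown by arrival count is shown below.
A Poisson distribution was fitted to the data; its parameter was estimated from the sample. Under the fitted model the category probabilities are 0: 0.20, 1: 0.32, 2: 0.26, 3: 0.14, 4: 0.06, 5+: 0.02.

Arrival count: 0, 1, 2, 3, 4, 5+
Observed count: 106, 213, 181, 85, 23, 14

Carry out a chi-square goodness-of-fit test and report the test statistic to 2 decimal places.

Expected counts E_i = n·p_i: 622×0.20 = 124.4, 622×0.32 = 199.04, 622×0.26 = 161.72, 622×0.14 = 87.08, 622×0.06 = 37.32, 622×0.02 = 12.44.
cat         O        E   (O−E)²/E
0         106    124.4      2.722
1         213   199.04      0.979
2         181   161.72      2.299
3          85    87.08      0.050
4          23    37.32      5.495
5+         14    12.44      0.196
Sum = 11.74

11.74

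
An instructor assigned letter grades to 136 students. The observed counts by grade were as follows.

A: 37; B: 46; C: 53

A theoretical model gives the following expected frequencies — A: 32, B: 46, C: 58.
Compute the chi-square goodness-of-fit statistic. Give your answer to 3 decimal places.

χ² = (37−32)²/32 + (46−46)²/46 + (53−58)²/58
   = 0.7813 + 0.0000 + 0.4310
Sum = 1.212

1.212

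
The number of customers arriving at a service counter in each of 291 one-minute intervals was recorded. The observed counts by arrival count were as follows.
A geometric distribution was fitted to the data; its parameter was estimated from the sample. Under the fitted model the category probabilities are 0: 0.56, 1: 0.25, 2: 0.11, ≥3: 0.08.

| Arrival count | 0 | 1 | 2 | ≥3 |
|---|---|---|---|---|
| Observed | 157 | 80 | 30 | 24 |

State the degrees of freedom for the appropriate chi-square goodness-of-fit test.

2

There are k = 4 categories and 1 parameter estimated from the data, so df = 4 − 1 − 1 = 2.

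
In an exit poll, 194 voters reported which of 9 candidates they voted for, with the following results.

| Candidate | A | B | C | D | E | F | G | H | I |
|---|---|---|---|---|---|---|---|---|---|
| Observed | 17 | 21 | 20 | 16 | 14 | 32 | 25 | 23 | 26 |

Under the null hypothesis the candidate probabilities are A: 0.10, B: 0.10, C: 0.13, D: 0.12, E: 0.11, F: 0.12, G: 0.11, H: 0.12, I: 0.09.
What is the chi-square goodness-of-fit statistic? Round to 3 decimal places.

14.385

Expected counts E_i = n·p_i: 194×0.10 = 19.4, 194×0.10 = 19.4, 194×0.13 = 25.22, 194×0.12 = 23.28, 194×0.11 = 21.34, 194×0.12 = 23.28, 194×0.11 = 21.34, 194×0.12 = 23.28, 194×0.09 = 17.46.
A: (17 − 19.4)²/19.4 = 5.76/19.4 = 0.2969
B: (21 − 19.4)²/19.4 = 2.56/19.4 = 0.1320
C: (20 − 25.22)²/25.22 = 27.2484/25.22 = 1.0804
D: (16 − 23.28)²/23.28 = 52.9984/23.28 = 2.2766
E: (14 − 21.34)²/21.34 = 53.8756/21.34 = 2.5246
F: (32 − 23.28)²/23.28 = 76.0384/23.28 = 3.2663
G: (25 − 21.34)²/21.34 = 13.3956/21.34 = 0.6277
H: (23 − 23.28)²/23.28 = 0.0784/23.28 = 0.0034
I: (26 − 17.46)²/17.46 = 72.9316/17.46 = 4.1771
Sum = 14.385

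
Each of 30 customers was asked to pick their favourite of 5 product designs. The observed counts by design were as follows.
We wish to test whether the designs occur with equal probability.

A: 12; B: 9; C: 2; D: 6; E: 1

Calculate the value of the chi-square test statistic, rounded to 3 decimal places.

Under H₀ each category has probability 1/5, so each expected count is 30/5 = 6.
A: (12 − 6)²/6 = 36/6 = 6.0000
B: (9 − 6)²/6 = 9/6 = 1.5000
C: (2 − 6)²/6 = 16/6 = 2.6667
D: (6 − 6)²/6 = 0/6 = 0.0000
E: (1 − 6)²/6 = 25/6 = 4.1667
Sum = 14.333

14.333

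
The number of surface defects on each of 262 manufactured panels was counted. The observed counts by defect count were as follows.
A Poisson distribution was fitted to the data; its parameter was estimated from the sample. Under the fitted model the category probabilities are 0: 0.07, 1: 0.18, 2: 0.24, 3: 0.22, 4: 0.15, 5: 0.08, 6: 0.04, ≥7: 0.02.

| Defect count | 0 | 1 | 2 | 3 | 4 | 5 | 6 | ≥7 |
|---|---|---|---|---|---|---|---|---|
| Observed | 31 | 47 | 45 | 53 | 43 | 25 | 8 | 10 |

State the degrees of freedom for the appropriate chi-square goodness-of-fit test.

6

There are k = 8 categories and 1 parameter estimated from the data, so df = 8 − 1 − 1 = 6.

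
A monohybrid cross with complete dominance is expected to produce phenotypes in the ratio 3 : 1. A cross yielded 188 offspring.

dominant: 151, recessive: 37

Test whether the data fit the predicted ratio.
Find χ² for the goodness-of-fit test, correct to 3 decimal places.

Ratio total = 4. Expected counts: 188×3/4 = 141, 188×1/4 = 47.
cat            O        E   (O−E)²/E
dominant     151      141     0.7092
recessive     37       47     2.1277
Sum = 2.837

2.837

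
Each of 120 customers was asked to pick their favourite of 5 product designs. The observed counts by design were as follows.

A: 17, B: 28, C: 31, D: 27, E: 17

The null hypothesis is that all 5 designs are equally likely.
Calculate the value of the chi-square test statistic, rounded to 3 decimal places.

7.167

Under H₀ each category has probability 1/5, so each expected count is 120/5 = 24.
χ² = (17−24)²/24 + (28−24)²/24 + (31−24)²/24 + (27−24)²/24 + (17−24)²/24
   = 2.0417 + 0.6667 + 2.0417 + 0.3750 + 2.0417
Sum = 7.167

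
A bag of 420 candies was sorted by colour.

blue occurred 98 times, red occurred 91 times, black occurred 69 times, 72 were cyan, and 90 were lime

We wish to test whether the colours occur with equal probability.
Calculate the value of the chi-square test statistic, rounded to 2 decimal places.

Under H₀ each category has probability 1/5, so each expected count is 420/5 = 84.
blue: (98 − 84)²/84 = 196/84 = 2.333
red: (91 − 84)²/84 = 49/84 = 0.583
black: (69 − 84)²/84 = 225/84 = 2.679
cyan: (72 − 84)²/84 = 144/84 = 1.714
lime: (90 − 84)²/84 = 36/84 = 0.429
Sum = 7.74

7.74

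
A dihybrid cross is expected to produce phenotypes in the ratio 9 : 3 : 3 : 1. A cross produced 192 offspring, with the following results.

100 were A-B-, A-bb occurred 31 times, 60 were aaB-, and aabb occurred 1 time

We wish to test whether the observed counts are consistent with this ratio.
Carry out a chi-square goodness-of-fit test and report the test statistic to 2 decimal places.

Ratio total = 16. Expected counts: 192×9/16 = 108, 192×3/16 = 36, 192×3/16 = 36, 192×1/16 = 12.
χ² = (100−108)²/108 + (31−36)²/36 + (60−36)²/36 + (1−12)²/12
   = 0.593 + 0.694 + 16.000 + 10.083
Sum = 27.37

27.37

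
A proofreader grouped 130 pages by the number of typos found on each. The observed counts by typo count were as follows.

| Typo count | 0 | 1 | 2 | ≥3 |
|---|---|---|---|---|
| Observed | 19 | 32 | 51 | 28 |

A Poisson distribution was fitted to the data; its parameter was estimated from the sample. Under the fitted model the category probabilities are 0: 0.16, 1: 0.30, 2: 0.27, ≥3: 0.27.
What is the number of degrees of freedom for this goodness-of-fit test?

2

There are k = 4 categories and 1 parameter estimated from the data, so df = 4 − 1 − 1 = 2.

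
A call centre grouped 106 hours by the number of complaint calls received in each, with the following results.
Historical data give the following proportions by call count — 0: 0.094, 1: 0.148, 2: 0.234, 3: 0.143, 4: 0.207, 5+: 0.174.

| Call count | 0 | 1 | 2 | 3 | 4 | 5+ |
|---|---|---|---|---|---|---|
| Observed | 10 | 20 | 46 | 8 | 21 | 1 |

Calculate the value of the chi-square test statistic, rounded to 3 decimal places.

39.217

Expected counts E_i = n·p_i: 106×0.094 = 9.964, 106×0.148 = 15.688, 106×0.234 = 24.804, 106×0.143 = 15.158, 106×0.207 = 21.942, 106×0.174 = 18.444.
cat         O        E   (O−E)²/E
0          10    9.964     0.0001
1          20   15.688     1.1852
2          46   24.804    18.1128
3           8   15.158     3.3802
4          21   21.942     0.0404
5+          1   18.444    16.4982
Sum = 39.217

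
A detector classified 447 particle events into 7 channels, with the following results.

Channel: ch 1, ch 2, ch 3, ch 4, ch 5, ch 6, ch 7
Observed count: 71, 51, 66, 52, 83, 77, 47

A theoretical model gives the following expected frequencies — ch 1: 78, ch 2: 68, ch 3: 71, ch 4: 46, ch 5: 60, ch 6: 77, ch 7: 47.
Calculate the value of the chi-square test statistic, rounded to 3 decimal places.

14.830

ch 1: (71 − 78)²/78 = 49/78 = 0.6282
ch 2: (51 − 68)²/68 = 289/68 = 4.2500
ch 3: (66 − 71)²/71 = 25/71 = 0.3521
ch 4: (52 − 46)²/46 = 36/46 = 0.7826
ch 5: (83 − 60)²/60 = 529/60 = 8.8167
ch 6: (77 − 77)²/77 = 0/77 = 0.0000
ch 7: (47 − 47)²/47 = 0/47 = 0.0000
Sum = 14.830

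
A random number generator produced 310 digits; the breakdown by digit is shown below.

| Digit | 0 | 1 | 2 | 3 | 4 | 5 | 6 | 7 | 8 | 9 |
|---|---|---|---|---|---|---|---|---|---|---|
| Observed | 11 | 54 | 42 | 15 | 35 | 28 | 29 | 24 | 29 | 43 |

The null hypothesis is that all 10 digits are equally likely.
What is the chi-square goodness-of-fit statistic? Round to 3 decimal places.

49.419

Under H₀ each category has probability 1/10, so each expected count is 310/10 = 31.
χ² = (11−31)²/31 + (54−31)²/31 + (42−31)²/31 + (15−31)²/31 + (35−31)²/31 + (28−31)²/31 + (29−31)²/31 + (24−31)²/31 + (29−31)²/31 + (43−31)²/31
   = 12.9032 + 17.0645 + 3.9032 + 8.2581 + 0.5161 + 0.2903 + 0.1290 + 1.5806 + 0.1290 + 4.6452
Sum = 49.419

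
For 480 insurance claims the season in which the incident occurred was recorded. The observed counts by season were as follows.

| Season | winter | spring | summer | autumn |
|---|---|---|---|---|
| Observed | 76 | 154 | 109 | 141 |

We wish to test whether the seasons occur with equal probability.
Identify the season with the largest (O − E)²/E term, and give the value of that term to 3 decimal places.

winter, 16.133

Expected count for each of the 4 categories: 480/4 = 120.
winter: (76 − 120)²/120 = 1936/120 = 16.1333
spring: (154 − 120)²/120 = 1156/120 = 9.6333
summer: (109 − 120)²/120 = 121/120 = 1.0083
autumn: (141 − 120)²/120 = 441/120 = 3.6750
The largest term is for winter: 16.133.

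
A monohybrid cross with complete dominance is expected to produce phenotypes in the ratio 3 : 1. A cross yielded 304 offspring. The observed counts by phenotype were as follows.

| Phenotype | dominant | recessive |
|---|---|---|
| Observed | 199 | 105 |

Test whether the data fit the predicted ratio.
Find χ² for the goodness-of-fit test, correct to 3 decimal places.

14.754

Ratio total = 4. Expected counts: 304×3/4 = 228, 304×1/4 = 76.
cat            O        E   (O−E)²/E
dominant     199      228     3.6886
recessive    105       76    11.0658
Sum = 14.754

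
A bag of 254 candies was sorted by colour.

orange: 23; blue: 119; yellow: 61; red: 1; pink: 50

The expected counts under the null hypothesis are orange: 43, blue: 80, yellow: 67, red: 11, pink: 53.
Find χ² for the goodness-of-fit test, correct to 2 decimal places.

χ² = (23−43)²/43 + (119−80)²/80 + (61−67)²/67 + (1−11)²/11 + (50−53)²/53
   = 9.302 + 19.013 + 0.537 + 9.091 + 0.170
Sum = 38.11

38.11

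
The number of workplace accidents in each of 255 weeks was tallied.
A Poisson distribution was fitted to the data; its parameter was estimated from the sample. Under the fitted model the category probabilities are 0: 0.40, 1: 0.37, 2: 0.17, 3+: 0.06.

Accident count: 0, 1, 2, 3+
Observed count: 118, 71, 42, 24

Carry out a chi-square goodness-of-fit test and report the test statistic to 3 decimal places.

13.278

Expected counts E_i = n·p_i: 255×0.40 = 102, 255×0.37 = 94.35, 255×0.17 = 43.35, 255×0.06 = 15.3.
cat         O        E   (O−E)²/E
0         118      102     2.5098
1          71    94.35     5.7787
2          42    43.35     0.0420
3+         24     15.3     4.9471
Sum = 13.278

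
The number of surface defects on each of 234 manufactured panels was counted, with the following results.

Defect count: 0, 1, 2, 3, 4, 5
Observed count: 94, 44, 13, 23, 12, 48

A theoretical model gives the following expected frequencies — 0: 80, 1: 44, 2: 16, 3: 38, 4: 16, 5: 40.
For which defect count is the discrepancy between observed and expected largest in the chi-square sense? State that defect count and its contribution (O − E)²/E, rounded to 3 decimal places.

3, 5.921

χ² = (94−80)²/80 + (44−44)²/44 + (13−16)²/16 + (23−38)²/38 + (12−16)²/16 + (48−40)²/40
   = 2.4500 + 0.0000 + 0.5625 + 5.9211 + 1.0000 + 1.6000
The largest term is for 3: 5.921.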